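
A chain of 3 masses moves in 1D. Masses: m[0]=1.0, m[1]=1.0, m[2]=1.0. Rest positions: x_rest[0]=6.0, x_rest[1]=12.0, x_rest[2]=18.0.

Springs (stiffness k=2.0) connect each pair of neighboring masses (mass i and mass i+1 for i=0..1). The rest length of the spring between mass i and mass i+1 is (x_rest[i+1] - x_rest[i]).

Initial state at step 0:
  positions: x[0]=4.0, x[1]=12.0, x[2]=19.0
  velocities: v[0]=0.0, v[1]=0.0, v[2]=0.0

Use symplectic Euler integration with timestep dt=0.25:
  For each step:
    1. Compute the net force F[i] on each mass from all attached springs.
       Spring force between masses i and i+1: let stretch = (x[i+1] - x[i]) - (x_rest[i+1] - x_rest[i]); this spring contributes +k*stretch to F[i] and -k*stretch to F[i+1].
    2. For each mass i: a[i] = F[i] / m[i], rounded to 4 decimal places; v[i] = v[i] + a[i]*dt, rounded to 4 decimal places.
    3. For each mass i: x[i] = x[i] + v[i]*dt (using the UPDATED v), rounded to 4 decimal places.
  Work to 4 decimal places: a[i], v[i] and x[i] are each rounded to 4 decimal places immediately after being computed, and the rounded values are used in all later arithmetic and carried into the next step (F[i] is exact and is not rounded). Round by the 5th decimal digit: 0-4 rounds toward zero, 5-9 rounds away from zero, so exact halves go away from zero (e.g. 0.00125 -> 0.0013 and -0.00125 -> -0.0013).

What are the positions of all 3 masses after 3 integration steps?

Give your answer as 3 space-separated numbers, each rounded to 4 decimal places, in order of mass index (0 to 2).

Answer: 5.2773 11.4668 18.2559

Derivation:
Step 0: x=[4.0000 12.0000 19.0000] v=[0.0000 0.0000 0.0000]
Step 1: x=[4.2500 11.8750 18.8750] v=[1.0000 -0.5000 -0.5000]
Step 2: x=[4.7031 11.6719 18.6250] v=[1.8125 -0.8125 -1.0000]
Step 3: x=[5.2773 11.4668 18.2559] v=[2.2969 -0.8204 -1.4766]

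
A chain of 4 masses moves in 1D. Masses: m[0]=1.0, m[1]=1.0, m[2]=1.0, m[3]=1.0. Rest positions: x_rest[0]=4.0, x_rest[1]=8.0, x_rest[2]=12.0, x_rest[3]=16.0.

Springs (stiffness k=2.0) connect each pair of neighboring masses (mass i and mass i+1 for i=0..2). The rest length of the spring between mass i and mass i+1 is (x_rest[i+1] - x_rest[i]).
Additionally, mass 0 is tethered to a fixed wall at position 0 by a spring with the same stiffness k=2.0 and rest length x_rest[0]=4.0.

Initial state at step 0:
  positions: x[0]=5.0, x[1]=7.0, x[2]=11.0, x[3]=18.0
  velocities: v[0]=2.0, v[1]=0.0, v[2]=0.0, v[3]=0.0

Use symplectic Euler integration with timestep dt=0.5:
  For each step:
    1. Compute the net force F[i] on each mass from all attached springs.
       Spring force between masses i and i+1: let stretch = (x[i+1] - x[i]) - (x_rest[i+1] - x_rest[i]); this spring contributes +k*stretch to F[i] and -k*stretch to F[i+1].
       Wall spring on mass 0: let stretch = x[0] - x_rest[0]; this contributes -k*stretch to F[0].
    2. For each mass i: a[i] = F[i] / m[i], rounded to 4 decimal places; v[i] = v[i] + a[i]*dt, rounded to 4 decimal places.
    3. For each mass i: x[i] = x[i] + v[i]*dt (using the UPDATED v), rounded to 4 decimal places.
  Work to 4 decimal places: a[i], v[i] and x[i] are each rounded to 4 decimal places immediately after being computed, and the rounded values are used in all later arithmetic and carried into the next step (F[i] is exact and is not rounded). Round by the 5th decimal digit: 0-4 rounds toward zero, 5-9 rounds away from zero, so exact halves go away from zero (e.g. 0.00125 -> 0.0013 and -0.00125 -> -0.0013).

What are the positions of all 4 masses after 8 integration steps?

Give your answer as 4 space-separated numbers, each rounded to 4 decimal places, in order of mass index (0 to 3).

Step 0: x=[5.0000 7.0000 11.0000 18.0000] v=[2.0000 0.0000 0.0000 0.0000]
Step 1: x=[4.5000 8.0000 12.5000 16.5000] v=[-1.0000 2.0000 3.0000 -3.0000]
Step 2: x=[3.5000 9.5000 13.7500 15.0000] v=[-2.0000 3.0000 2.5000 -3.0000]
Step 3: x=[3.7500 10.1250 13.5000 14.8750] v=[0.5000 1.2500 -0.5000 -0.2500]
Step 4: x=[5.3125 9.2500 12.2500 16.0625] v=[3.1250 -1.7500 -2.5000 2.3750]
Step 5: x=[6.1875 7.9063 11.4063 17.3438] v=[1.7500 -2.6875 -1.6875 2.5625]
Step 6: x=[4.8282 7.4532 11.7813 17.6563] v=[-2.7187 -0.9063 0.7500 0.6250]
Step 7: x=[2.3673 7.8516 12.9298 17.0313] v=[-4.9219 0.7968 2.2969 -1.2500]
Step 8: x=[1.4649 8.0470 13.5899 16.3556] v=[-1.8049 0.3907 1.3202 -1.3515]

Answer: 1.4649 8.0470 13.5899 16.3556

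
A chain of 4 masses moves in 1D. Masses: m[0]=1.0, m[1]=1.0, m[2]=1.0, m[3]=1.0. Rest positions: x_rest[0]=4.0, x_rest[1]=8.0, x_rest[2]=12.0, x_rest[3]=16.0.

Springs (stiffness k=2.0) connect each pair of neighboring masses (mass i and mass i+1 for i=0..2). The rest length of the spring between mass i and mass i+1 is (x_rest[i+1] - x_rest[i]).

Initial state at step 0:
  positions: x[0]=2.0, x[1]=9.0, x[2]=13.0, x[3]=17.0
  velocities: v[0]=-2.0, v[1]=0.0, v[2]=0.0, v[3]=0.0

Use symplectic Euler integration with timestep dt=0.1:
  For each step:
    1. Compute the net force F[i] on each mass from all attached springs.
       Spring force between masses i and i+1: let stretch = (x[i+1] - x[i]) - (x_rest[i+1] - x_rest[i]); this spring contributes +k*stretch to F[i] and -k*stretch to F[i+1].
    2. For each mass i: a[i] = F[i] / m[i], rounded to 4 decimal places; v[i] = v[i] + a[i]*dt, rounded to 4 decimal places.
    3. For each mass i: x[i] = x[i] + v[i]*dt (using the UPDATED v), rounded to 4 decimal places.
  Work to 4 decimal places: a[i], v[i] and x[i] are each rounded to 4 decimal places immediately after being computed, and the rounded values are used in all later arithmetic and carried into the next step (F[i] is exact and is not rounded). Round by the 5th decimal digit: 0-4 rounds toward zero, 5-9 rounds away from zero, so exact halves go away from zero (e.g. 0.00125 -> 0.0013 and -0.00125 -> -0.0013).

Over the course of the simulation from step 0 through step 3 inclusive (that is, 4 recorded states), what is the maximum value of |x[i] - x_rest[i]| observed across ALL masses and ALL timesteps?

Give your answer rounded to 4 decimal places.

Step 0: x=[2.0000 9.0000 13.0000 17.0000] v=[-2.0000 0.0000 0.0000 0.0000]
Step 1: x=[1.8600 8.9400 13.0000 17.0000] v=[-1.4000 -0.6000 0.0000 0.0000]
Step 2: x=[1.7816 8.8196 12.9988 17.0000] v=[-0.7840 -1.2040 -0.0120 0.0000]
Step 3: x=[1.7640 8.6420 12.9940 17.0000] v=[-0.1764 -1.7758 -0.0476 -0.0002]
Max displacement = 2.2360

Answer: 2.2360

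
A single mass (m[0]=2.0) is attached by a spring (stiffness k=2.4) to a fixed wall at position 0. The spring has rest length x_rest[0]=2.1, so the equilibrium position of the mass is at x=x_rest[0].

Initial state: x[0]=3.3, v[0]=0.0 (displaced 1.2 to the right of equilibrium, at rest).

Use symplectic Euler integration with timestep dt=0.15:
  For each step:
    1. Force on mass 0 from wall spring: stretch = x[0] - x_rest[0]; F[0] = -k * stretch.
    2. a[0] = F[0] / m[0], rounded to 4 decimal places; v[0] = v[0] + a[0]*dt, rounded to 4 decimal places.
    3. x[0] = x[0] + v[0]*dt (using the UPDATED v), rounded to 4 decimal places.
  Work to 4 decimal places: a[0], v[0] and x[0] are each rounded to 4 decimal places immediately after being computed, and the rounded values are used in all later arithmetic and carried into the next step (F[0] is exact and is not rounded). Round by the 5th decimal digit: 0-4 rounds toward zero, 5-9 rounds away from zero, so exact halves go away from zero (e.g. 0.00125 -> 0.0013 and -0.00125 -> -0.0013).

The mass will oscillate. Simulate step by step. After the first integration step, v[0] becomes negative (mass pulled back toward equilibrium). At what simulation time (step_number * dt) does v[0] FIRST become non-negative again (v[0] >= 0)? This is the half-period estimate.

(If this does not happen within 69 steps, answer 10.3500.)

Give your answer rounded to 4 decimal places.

Step 0: x=[3.3000] v=[0.0000]
Step 1: x=[3.2676] v=[-0.2160]
Step 2: x=[3.2037] v=[-0.4262]
Step 3: x=[3.1100] v=[-0.6249]
Step 4: x=[2.9890] v=[-0.8067]
Step 5: x=[2.8440] v=[-0.9667]
Step 6: x=[2.6789] v=[-1.1006]
Step 7: x=[2.4982] v=[-1.2048]
Step 8: x=[2.3067] v=[-1.2765]
Step 9: x=[2.1096] v=[-1.3137]
Step 10: x=[1.9123] v=[-1.3154]
Step 11: x=[1.7201] v=[-1.2816]
Step 12: x=[1.5381] v=[-1.2132]
Step 13: x=[1.3713] v=[-1.1121]
Step 14: x=[1.2242] v=[-0.9809]
Step 15: x=[1.1007] v=[-0.8233]
Step 16: x=[1.0042] v=[-0.6434]
Step 17: x=[0.9373] v=[-0.4462]
Step 18: x=[0.9018] v=[-0.2369]
Step 19: x=[0.8986] v=[-0.0212]
Step 20: x=[0.9279] v=[0.1951]
First v>=0 after going negative at step 20, time=3.0000

Answer: 3.0000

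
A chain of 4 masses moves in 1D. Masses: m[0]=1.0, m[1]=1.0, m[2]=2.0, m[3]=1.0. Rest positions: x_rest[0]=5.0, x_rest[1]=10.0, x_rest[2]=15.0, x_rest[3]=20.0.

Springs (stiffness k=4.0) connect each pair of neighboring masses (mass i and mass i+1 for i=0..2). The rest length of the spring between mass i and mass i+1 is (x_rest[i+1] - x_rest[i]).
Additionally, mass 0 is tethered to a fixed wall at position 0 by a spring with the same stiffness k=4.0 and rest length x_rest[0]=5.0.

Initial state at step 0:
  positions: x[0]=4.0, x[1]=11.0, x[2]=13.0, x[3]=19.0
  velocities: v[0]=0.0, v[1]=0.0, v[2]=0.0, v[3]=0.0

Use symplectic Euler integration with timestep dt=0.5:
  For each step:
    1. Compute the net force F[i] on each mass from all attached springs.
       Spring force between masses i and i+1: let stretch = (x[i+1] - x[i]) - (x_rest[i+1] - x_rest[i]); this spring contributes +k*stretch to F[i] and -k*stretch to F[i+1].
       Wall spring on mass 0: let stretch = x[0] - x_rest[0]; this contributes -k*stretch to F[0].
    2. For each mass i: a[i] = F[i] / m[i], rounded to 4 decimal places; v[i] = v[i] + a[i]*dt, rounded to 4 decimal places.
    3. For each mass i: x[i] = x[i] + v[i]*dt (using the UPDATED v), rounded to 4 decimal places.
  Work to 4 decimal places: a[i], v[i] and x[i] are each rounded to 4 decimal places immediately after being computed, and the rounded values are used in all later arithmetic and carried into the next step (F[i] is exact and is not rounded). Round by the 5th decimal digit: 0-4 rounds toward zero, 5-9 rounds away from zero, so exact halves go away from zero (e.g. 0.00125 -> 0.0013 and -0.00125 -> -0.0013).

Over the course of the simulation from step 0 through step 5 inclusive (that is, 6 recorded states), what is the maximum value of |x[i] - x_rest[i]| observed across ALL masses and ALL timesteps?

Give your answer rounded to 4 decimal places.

Step 0: x=[4.0000 11.0000 13.0000 19.0000] v=[0.0000 0.0000 0.0000 0.0000]
Step 1: x=[7.0000 6.0000 15.0000 18.0000] v=[6.0000 -10.0000 4.0000 -2.0000]
Step 2: x=[2.0000 11.0000 14.0000 19.0000] v=[-10.0000 10.0000 -2.0000 2.0000]
Step 3: x=[4.0000 10.0000 14.0000 20.0000] v=[4.0000 -2.0000 0.0000 2.0000]
Step 4: x=[8.0000 7.0000 15.0000 20.0000] v=[8.0000 -6.0000 2.0000 0.0000]
Step 5: x=[3.0000 13.0000 14.5000 20.0000] v=[-10.0000 12.0000 -1.0000 0.0000]
Max displacement = 4.0000

Answer: 4.0000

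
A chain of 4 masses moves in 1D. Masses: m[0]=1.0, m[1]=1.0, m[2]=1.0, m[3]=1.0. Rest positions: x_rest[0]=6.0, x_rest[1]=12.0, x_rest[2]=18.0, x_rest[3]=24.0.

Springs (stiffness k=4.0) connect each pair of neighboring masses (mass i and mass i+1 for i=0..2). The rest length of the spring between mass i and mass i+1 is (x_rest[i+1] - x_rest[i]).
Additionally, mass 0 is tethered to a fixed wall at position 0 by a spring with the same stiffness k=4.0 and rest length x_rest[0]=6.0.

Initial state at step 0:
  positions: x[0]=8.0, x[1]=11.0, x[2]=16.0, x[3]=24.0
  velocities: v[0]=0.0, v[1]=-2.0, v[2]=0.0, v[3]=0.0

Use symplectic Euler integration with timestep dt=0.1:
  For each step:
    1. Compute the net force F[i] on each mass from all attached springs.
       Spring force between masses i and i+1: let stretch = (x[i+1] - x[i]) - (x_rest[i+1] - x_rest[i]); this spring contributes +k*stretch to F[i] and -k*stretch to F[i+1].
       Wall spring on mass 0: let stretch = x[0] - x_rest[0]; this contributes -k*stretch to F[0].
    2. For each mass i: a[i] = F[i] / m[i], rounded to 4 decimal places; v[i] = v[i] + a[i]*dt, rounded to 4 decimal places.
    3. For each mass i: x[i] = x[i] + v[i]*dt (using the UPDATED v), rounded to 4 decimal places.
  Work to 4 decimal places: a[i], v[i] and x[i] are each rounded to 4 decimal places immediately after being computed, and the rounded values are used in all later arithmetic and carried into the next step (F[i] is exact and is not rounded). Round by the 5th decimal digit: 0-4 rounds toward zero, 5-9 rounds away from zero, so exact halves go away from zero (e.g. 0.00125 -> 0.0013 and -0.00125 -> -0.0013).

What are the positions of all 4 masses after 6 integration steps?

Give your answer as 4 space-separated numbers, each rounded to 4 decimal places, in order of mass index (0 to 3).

Answer: 4.7770 11.3600 17.6905 22.8077

Derivation:
Step 0: x=[8.0000 11.0000 16.0000 24.0000] v=[0.0000 -2.0000 0.0000 0.0000]
Step 1: x=[7.8000 10.8800 16.1200 23.9200] v=[-2.0000 -1.2000 1.2000 -0.8000]
Step 2: x=[7.4112 10.8464 16.3424 23.7680] v=[-3.8880 -0.3360 2.2240 -1.5200]
Step 3: x=[6.8634 10.8952 16.6420 23.5590] v=[-5.4784 0.4883 2.9958 -2.0902]
Step 4: x=[6.2023 11.0126 16.9884 23.3133] v=[-6.6110 1.1743 3.4639 -2.4570]
Step 5: x=[5.4855 11.1767 17.3488 23.0546] v=[-7.1678 1.6405 3.6035 -2.5870]
Step 6: x=[4.7770 11.3600 17.6905 22.8077] v=[-7.0855 1.8329 3.4170 -2.4693]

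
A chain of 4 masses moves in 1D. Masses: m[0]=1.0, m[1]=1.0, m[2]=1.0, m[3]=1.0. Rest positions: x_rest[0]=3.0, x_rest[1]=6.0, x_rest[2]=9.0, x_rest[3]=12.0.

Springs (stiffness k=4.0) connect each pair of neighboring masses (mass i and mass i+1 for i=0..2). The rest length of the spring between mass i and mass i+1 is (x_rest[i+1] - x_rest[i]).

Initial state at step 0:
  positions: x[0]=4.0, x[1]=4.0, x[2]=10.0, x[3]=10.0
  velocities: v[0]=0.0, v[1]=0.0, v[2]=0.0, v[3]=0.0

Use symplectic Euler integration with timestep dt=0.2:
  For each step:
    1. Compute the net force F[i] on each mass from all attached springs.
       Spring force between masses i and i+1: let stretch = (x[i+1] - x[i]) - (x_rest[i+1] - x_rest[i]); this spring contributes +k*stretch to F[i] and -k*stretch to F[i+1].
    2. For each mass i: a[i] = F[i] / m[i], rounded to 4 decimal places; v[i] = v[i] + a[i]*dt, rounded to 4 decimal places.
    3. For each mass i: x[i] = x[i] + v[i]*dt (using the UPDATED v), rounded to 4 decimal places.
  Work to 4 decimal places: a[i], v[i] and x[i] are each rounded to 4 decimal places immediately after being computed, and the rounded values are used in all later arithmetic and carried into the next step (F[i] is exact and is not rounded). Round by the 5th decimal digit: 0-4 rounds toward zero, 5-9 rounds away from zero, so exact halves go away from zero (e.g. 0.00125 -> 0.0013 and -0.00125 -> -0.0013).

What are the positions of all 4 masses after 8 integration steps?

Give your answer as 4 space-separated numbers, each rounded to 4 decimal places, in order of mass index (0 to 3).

Answer: 2.6427 3.3023 10.6977 11.3573

Derivation:
Step 0: x=[4.0000 4.0000 10.0000 10.0000] v=[0.0000 0.0000 0.0000 0.0000]
Step 1: x=[3.5200 4.9600 9.0400 10.4800] v=[-2.4000 4.8000 -4.8000 2.4000]
Step 2: x=[2.7904 6.3424 7.6576 11.2096] v=[-3.6480 6.9120 -6.9120 3.6480]
Step 3: x=[2.1491 7.3669 6.6331 11.8509] v=[-3.2064 5.1226 -5.1226 3.2064]
Step 4: x=[1.8627 7.4392 6.5608 12.1373] v=[-1.4322 0.3613 -0.3613 1.4322]
Step 5: x=[1.9885 6.4787 7.5213 12.0115] v=[0.6290 -4.8026 4.8026 -0.6290]
Step 6: x=[2.3527 4.9666 9.0334 11.6473] v=[1.8212 -7.5607 7.5607 -1.8212]
Step 7: x=[2.6552 3.6869 10.3131 11.3448] v=[1.5123 -6.3984 6.3984 -1.5123]
Step 8: x=[2.6427 3.3023 10.6977 11.3573] v=[-0.0623 -1.9228 1.9228 0.0623]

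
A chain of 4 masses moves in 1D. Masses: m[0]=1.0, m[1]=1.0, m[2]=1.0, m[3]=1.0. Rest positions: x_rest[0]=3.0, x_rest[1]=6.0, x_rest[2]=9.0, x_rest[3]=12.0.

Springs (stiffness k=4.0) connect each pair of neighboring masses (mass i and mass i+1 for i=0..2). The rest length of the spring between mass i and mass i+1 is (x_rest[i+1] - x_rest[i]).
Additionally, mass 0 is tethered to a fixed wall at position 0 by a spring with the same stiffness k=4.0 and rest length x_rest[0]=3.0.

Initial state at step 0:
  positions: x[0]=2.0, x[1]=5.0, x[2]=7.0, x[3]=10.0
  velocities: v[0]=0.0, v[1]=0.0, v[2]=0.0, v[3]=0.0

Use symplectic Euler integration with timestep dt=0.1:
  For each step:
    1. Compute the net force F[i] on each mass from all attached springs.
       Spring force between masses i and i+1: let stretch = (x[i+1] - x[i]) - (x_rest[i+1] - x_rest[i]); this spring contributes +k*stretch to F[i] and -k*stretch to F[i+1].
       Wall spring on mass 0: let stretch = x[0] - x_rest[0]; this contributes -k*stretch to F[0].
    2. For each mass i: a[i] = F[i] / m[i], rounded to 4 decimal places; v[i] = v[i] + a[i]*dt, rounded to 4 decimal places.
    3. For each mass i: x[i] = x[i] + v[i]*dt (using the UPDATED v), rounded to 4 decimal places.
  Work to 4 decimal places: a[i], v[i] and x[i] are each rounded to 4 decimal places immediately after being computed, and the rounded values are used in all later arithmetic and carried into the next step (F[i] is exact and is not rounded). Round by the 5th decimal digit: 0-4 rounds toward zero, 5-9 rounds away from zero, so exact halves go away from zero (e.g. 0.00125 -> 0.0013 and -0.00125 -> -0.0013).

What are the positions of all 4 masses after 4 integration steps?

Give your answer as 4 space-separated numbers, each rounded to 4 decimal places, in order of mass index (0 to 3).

Step 0: x=[2.0000 5.0000 7.0000 10.0000] v=[0.0000 0.0000 0.0000 0.0000]
Step 1: x=[2.0400 4.9600 7.0400 10.0000] v=[0.4000 -0.4000 0.4000 0.0000]
Step 2: x=[2.1152 4.8864 7.1152 10.0016] v=[0.7520 -0.7360 0.7520 0.0160]
Step 3: x=[2.2166 4.7911 7.2167 10.0077] v=[1.0144 -0.9530 1.0150 0.0614]
Step 4: x=[2.3324 4.6898 7.3328 10.0222] v=[1.1576 -1.0126 1.1612 0.1450]

Answer: 2.3324 4.6898 7.3328 10.0222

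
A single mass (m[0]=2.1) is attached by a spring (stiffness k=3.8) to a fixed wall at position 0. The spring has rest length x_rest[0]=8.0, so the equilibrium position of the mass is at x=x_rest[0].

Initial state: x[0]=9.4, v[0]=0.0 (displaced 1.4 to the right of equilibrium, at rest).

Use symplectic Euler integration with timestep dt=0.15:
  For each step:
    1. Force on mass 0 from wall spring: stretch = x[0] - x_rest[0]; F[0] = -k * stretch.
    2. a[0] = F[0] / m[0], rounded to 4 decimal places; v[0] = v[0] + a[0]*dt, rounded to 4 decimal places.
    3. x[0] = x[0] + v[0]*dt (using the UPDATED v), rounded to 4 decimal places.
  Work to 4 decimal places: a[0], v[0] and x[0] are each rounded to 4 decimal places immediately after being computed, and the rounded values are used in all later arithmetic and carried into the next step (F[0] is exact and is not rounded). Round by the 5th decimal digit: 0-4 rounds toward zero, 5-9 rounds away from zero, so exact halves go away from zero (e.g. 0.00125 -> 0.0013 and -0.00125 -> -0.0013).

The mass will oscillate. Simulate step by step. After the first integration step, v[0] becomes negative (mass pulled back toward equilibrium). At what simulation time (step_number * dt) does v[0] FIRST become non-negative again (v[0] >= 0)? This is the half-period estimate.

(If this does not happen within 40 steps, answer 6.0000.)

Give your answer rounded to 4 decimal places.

Answer: 2.4000

Derivation:
Step 0: x=[9.4000] v=[0.0000]
Step 1: x=[9.3430] v=[-0.3800]
Step 2: x=[9.2313] v=[-0.7445]
Step 3: x=[9.0695] v=[-1.0787]
Step 4: x=[8.8642] v=[-1.3690]
Step 5: x=[8.6237] v=[-1.6036]
Step 6: x=[8.3578] v=[-1.7729]
Step 7: x=[8.0773] v=[-1.8700]
Step 8: x=[7.7937] v=[-1.8910]
Step 9: x=[7.5185] v=[-1.8350]
Step 10: x=[7.2629] v=[-1.7043]
Step 11: x=[7.0373] v=[-1.5042]
Step 12: x=[6.8509] v=[-1.2429]
Step 13: x=[6.7113] v=[-0.9310]
Step 14: x=[6.6241] v=[-0.5812]
Step 15: x=[6.5929] v=[-0.2077]
Step 16: x=[6.6190] v=[0.1742]
First v>=0 after going negative at step 16, time=2.4000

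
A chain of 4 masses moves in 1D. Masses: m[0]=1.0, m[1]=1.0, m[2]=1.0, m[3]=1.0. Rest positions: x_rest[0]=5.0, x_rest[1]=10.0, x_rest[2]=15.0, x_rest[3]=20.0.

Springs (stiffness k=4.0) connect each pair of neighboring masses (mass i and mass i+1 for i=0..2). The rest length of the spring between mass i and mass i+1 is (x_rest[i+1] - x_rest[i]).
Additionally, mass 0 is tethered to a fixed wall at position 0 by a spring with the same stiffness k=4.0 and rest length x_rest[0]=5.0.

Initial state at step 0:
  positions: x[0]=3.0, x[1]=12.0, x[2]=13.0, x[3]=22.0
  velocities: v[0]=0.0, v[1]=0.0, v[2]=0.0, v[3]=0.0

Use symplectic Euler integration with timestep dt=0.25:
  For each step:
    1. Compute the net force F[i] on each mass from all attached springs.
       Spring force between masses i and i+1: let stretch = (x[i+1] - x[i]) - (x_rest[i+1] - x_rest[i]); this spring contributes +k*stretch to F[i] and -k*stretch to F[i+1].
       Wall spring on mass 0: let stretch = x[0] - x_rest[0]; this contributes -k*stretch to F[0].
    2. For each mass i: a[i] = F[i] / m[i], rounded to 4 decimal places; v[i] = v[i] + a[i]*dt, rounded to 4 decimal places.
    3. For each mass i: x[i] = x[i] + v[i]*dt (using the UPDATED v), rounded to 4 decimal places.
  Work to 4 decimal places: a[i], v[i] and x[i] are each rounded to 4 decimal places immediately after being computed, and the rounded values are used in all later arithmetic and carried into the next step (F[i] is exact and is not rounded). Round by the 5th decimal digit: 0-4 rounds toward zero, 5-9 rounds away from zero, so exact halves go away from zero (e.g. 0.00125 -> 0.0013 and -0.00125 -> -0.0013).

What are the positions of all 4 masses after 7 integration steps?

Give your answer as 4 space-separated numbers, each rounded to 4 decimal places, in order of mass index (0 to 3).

Step 0: x=[3.0000 12.0000 13.0000 22.0000] v=[0.0000 0.0000 0.0000 0.0000]
Step 1: x=[4.5000 10.0000 15.0000 21.0000] v=[6.0000 -8.0000 8.0000 -4.0000]
Step 2: x=[6.2500 7.8750 17.2500 19.7500] v=[7.0000 -8.5000 9.0000 -5.0000]
Step 3: x=[6.8438 7.6875 17.7813 19.1250] v=[2.3750 -0.7500 2.1250 -2.5000]
Step 4: x=[5.9375 9.8125 16.1250 19.4141] v=[-3.6251 8.5001 -6.6251 1.1563]
Step 5: x=[4.5156 12.5469 13.7129 20.1309] v=[-5.6876 10.9376 -9.6485 2.8672]
Step 6: x=[3.9726 13.5650 12.6138 20.4932] v=[-2.1719 4.0723 -4.3965 1.4492]
Step 7: x=[4.8346 11.9472 13.7223 20.1357] v=[3.4479 -6.4713 4.4341 -1.4302]

Answer: 4.8346 11.9472 13.7223 20.1357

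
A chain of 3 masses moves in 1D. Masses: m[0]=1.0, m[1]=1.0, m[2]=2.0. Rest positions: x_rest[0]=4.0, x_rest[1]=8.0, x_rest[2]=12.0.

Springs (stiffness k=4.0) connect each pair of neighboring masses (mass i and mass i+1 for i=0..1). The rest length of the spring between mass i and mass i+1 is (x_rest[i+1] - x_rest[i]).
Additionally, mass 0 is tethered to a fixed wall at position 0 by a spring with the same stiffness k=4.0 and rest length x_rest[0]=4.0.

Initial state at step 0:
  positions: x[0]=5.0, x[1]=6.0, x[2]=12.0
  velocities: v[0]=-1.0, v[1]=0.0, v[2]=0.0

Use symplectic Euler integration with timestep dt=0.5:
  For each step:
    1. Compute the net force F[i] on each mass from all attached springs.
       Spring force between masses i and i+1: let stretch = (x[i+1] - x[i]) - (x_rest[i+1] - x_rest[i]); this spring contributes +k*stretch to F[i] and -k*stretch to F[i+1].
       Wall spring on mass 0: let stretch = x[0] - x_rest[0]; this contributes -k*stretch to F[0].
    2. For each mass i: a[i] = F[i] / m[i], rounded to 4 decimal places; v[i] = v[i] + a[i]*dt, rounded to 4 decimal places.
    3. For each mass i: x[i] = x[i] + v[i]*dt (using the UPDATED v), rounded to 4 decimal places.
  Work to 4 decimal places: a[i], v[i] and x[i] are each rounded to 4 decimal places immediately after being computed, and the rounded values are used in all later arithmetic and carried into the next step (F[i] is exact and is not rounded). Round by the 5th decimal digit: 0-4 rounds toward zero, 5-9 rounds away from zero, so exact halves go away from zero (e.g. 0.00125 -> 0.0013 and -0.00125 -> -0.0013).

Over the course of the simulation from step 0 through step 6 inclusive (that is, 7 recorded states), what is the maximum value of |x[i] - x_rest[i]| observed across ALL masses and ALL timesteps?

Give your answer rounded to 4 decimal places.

Answer: 3.5000

Derivation:
Step 0: x=[5.0000 6.0000 12.0000] v=[-1.0000 0.0000 0.0000]
Step 1: x=[0.5000 11.0000 11.0000] v=[-9.0000 10.0000 -2.0000]
Step 2: x=[6.0000 5.5000 12.0000] v=[11.0000 -11.0000 2.0000]
Step 3: x=[5.0000 7.0000 11.7500] v=[-2.0000 3.0000 -0.5000]
Step 4: x=[1.0000 11.2500 11.1250] v=[-8.0000 8.5000 -1.2500]
Step 5: x=[6.2500 5.1250 12.5625] v=[10.5000 -12.2500 2.8750]
Step 6: x=[4.1250 7.5625 12.2813] v=[-4.2500 4.8750 -0.5625]
Max displacement = 3.5000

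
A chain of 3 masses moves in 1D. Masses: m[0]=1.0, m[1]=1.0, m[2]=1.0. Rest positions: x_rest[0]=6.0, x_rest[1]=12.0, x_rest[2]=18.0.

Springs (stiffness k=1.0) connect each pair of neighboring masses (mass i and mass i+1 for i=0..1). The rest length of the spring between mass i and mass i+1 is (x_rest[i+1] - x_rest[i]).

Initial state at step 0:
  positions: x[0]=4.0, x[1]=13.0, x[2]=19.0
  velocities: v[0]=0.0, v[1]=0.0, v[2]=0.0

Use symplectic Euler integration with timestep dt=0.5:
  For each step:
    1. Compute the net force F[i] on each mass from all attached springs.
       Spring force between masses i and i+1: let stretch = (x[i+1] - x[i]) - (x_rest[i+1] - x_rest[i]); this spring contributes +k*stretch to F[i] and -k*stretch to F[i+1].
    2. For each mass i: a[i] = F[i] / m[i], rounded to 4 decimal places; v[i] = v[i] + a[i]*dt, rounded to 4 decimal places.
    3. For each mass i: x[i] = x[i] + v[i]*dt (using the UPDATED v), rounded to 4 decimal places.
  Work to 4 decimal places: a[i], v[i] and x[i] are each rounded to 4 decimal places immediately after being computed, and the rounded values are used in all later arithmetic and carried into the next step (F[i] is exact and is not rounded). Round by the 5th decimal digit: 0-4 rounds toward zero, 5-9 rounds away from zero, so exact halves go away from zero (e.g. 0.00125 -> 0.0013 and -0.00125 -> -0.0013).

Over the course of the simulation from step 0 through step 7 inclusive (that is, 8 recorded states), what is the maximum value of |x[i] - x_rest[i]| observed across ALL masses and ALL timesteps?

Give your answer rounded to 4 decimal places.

Answer: 2.0300

Derivation:
Step 0: x=[4.0000 13.0000 19.0000] v=[0.0000 0.0000 0.0000]
Step 1: x=[4.7500 12.2500 19.0000] v=[1.5000 -1.5000 0.0000]
Step 2: x=[5.8750 11.3125 18.8125] v=[2.2500 -1.8750 -0.3750]
Step 3: x=[6.8594 10.8906 18.2500] v=[1.9688 -0.8438 -1.1250]
Step 4: x=[7.3516 11.3008 17.3477] v=[0.9844 0.8203 -1.8047]
Step 5: x=[7.3311 12.2354 16.4336] v=[-0.0410 1.8692 -1.8282]
Step 6: x=[7.0367 12.9935 15.9700] v=[-0.5889 1.5162 -0.9273]
Step 7: x=[6.7315 13.0066 16.2623] v=[-0.6105 0.0261 0.5845]
Max displacement = 2.0300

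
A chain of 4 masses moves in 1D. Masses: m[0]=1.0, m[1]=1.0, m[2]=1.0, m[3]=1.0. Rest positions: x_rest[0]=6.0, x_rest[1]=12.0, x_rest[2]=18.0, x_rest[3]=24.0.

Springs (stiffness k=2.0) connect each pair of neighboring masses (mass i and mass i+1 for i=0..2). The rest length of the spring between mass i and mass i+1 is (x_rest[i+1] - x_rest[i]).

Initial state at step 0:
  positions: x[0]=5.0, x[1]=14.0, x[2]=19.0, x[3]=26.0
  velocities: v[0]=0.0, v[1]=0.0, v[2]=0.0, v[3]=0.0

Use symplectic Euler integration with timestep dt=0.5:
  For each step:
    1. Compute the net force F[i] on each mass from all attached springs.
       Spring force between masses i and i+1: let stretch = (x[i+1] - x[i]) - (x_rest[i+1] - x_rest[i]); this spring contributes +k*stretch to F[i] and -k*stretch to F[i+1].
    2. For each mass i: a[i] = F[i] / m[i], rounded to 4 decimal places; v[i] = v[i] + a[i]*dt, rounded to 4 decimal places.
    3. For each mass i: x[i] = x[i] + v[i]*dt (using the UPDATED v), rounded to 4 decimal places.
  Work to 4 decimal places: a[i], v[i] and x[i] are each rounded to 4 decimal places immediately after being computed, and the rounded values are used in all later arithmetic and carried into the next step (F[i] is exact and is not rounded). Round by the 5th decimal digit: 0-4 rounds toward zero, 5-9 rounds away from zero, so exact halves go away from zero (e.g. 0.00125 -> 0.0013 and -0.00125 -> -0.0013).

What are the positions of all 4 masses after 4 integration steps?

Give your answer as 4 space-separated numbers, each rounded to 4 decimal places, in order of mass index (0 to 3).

Answer: 7.3750 14.6250 17.3750 24.6250

Derivation:
Step 0: x=[5.0000 14.0000 19.0000 26.0000] v=[0.0000 0.0000 0.0000 0.0000]
Step 1: x=[6.5000 12.0000 20.0000 25.5000] v=[3.0000 -4.0000 2.0000 -1.0000]
Step 2: x=[7.7500 11.2500 19.7500 25.2500] v=[2.5000 -1.5000 -0.5000 -0.5000]
Step 3: x=[7.7500 13.0000 18.0000 25.2500] v=[0.0000 3.5000 -3.5000 0.0000]
Step 4: x=[7.3750 14.6250 17.3750 24.6250] v=[-0.7500 3.2500 -1.2500 -1.2500]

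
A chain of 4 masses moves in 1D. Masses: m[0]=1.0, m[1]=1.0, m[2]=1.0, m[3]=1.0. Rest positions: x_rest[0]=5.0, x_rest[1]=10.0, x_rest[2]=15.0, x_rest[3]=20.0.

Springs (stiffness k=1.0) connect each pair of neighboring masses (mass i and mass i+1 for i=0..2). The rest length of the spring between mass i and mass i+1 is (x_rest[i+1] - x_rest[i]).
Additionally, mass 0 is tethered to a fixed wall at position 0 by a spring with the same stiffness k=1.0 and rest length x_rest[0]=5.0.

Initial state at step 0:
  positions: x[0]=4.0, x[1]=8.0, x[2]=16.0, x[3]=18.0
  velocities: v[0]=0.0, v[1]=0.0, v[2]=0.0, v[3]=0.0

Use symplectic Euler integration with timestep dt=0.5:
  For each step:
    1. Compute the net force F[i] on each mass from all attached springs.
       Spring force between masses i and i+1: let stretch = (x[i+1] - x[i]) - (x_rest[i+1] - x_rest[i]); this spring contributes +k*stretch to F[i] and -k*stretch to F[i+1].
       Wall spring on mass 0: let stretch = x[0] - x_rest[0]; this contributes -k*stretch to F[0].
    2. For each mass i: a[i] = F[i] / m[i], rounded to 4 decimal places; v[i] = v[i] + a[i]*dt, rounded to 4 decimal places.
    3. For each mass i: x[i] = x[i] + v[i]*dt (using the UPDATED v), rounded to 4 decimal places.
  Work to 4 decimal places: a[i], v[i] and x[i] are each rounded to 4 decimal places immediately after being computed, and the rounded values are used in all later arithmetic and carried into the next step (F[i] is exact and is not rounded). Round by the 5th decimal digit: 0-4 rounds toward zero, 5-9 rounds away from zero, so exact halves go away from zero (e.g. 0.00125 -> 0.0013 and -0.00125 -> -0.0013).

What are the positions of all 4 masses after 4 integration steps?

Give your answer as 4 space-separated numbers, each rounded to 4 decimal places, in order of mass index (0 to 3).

Step 0: x=[4.0000 8.0000 16.0000 18.0000] v=[0.0000 0.0000 0.0000 0.0000]
Step 1: x=[4.0000 9.0000 14.5000 18.7500] v=[0.0000 2.0000 -3.0000 1.5000]
Step 2: x=[4.2500 10.1250 12.6875 19.6875] v=[0.5000 2.2500 -3.6250 1.8750]
Step 3: x=[4.9063 10.4219 11.9844 20.1250] v=[1.3125 0.5938 -1.4063 0.8750]
Step 4: x=[5.7149 9.7305 12.9258 19.7774] v=[1.6172 -1.3828 1.8828 -0.6953]

Answer: 5.7149 9.7305 12.9258 19.7774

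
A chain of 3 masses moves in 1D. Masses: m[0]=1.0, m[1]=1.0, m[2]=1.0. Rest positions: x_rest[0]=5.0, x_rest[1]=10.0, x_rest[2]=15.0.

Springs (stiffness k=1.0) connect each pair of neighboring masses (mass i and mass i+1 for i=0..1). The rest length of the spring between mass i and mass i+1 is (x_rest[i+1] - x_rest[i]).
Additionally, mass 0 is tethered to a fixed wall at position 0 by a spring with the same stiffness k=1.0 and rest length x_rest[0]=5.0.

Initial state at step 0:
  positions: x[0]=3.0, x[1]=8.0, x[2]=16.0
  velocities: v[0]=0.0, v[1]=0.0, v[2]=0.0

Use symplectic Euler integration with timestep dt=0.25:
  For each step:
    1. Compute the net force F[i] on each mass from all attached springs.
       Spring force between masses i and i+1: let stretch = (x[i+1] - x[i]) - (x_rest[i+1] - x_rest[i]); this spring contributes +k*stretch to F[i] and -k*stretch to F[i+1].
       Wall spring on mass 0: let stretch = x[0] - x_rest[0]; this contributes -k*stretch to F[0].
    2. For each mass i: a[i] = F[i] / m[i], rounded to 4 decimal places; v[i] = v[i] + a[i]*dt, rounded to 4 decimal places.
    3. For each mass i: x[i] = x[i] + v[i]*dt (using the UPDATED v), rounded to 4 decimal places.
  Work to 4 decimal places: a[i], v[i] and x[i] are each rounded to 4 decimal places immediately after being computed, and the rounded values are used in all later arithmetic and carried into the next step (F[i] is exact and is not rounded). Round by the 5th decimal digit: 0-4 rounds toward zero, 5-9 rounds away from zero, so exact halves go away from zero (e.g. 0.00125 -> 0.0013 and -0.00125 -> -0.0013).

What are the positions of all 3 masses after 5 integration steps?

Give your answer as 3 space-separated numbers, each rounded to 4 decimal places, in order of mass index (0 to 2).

Step 0: x=[3.0000 8.0000 16.0000] v=[0.0000 0.0000 0.0000]
Step 1: x=[3.1250 8.1875 15.8125] v=[0.5000 0.7500 -0.7500]
Step 2: x=[3.3711 8.5352 15.4609] v=[0.9844 1.3906 -1.4063]
Step 3: x=[3.7293 8.9930 14.9890] v=[1.4327 1.8310 -1.8877]
Step 4: x=[4.1834 9.4965 14.4548] v=[1.8163 2.0141 -2.1367]
Step 5: x=[4.7081 9.9779 13.9232] v=[2.0987 1.9254 -2.1263]

Answer: 4.7081 9.9779 13.9232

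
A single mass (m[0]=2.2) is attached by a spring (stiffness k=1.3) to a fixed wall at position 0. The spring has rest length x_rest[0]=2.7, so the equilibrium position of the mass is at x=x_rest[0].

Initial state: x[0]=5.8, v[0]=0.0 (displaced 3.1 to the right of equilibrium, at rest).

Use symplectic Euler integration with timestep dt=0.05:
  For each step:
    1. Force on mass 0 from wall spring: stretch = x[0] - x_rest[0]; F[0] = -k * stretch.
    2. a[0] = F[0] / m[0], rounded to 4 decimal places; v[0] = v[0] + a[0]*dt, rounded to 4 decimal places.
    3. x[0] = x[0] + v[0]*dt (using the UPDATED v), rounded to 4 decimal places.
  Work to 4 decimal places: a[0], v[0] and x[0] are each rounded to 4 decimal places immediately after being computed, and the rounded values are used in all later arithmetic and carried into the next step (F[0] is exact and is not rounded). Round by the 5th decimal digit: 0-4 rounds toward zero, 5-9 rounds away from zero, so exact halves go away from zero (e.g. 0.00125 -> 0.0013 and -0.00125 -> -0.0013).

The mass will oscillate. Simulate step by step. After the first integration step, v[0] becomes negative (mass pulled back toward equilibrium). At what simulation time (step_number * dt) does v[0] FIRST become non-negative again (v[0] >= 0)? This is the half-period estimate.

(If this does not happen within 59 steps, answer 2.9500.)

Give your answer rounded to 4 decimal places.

Answer: 2.9500

Derivation:
Step 0: x=[5.8000] v=[0.0000]
Step 1: x=[5.7954] v=[-0.0916]
Step 2: x=[5.7862] v=[-0.1831]
Step 3: x=[5.7725] v=[-0.2743]
Step 4: x=[5.7542] v=[-0.3651]
Step 5: x=[5.7314] v=[-0.4553]
Step 6: x=[5.7042] v=[-0.5449]
Step 7: x=[5.6725] v=[-0.6337]
Step 8: x=[5.6364] v=[-0.7215]
Step 9: x=[5.5960] v=[-0.8083]
Step 10: x=[5.5513] v=[-0.8939]
Step 11: x=[5.5024] v=[-0.9781]
Step 12: x=[5.4494] v=[-1.0609]
Step 13: x=[5.3923] v=[-1.1421]
Step 14: x=[5.3312] v=[-1.2216]
Step 15: x=[5.2662] v=[-1.2993]
Step 16: x=[5.1974] v=[-1.3751]
Step 17: x=[5.1250] v=[-1.4489]
Step 18: x=[5.0490] v=[-1.5206]
Step 19: x=[4.9695] v=[-1.5900]
Step 20: x=[4.8866] v=[-1.6571]
Step 21: x=[4.8005] v=[-1.7217]
Step 22: x=[4.7113] v=[-1.7838]
Step 23: x=[4.6191] v=[-1.8432]
Step 24: x=[4.5241] v=[-1.8999]
Step 25: x=[4.4264] v=[-1.9538]
Step 26: x=[4.3262] v=[-2.0048]
Step 27: x=[4.2236] v=[-2.0528]
Step 28: x=[4.1187] v=[-2.0978]
Step 29: x=[4.0117] v=[-2.1397]
Step 30: x=[3.9028] v=[-2.1785]
Step 31: x=[3.7921] v=[-2.2140]
Step 32: x=[3.6798] v=[-2.2463]
Step 33: x=[3.5660] v=[-2.2753]
Step 34: x=[3.4510] v=[-2.3009]
Step 35: x=[3.3348] v=[-2.3231]
Step 36: x=[3.2177] v=[-2.3419]
Step 37: x=[3.0998] v=[-2.3572]
Step 38: x=[2.9814] v=[-2.3690]
Step 39: x=[2.8625] v=[-2.3773]
Step 40: x=[2.7434] v=[-2.3821]
Step 41: x=[2.6242] v=[-2.3834]
Step 42: x=[2.5051] v=[-2.3812]
Step 43: x=[2.3863] v=[-2.3754]
Step 44: x=[2.2680] v=[-2.3661]
Step 45: x=[2.1503] v=[-2.3533]
Step 46: x=[2.0334] v=[-2.3371]
Step 47: x=[1.9175] v=[-2.3174]
Step 48: x=[1.8028] v=[-2.2943]
Step 49: x=[1.6894] v=[-2.2678]
Step 50: x=[1.5775] v=[-2.2379]
Step 51: x=[1.4673] v=[-2.2047]
Step 52: x=[1.3589] v=[-2.1683]
Step 53: x=[1.2525] v=[-2.1287]
Step 54: x=[1.1482] v=[-2.0859]
Step 55: x=[1.0462] v=[-2.0401]
Step 56: x=[0.9466] v=[-1.9912]
Step 57: x=[0.8496] v=[-1.9394]
Step 58: x=[0.7554] v=[-1.8847]
Step 59: x=[0.6640] v=[-1.8272]
v[0] did not become non-negative within 59 steps; using fallback time=2.9500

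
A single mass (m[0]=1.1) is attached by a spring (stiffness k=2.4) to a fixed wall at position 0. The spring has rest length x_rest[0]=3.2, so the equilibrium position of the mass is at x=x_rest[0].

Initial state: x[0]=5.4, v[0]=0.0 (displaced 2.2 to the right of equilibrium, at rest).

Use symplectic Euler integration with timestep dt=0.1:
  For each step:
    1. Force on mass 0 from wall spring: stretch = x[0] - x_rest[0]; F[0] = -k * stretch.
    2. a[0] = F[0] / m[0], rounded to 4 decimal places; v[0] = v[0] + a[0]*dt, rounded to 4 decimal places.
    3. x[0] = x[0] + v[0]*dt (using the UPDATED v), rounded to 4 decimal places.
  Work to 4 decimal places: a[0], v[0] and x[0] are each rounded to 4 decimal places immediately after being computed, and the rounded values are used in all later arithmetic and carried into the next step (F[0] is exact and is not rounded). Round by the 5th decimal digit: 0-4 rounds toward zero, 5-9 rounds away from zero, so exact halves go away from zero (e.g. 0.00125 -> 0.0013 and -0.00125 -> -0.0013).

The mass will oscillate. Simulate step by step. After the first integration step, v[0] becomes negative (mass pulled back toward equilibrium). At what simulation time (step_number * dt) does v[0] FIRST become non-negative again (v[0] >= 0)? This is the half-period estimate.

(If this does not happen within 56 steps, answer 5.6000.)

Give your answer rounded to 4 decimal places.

Step 0: x=[5.4000] v=[0.0000]
Step 1: x=[5.3520] v=[-0.4800]
Step 2: x=[5.2571] v=[-0.9495]
Step 3: x=[5.1173] v=[-1.3983]
Step 4: x=[4.9356] v=[-1.8166]
Step 5: x=[4.7161] v=[-2.1953]
Step 6: x=[4.4635] v=[-2.5261]
Step 7: x=[4.1833] v=[-2.8018]
Step 8: x=[3.8817] v=[-3.0163]
Step 9: x=[3.5652] v=[-3.1650]
Step 10: x=[3.2407] v=[-3.2447]
Step 11: x=[2.9153] v=[-3.2536]
Step 12: x=[2.5962] v=[-3.1915]
Step 13: x=[2.2902] v=[-3.0598]
Step 14: x=[2.0041] v=[-2.8613]
Step 15: x=[1.7441] v=[-2.6004]
Step 16: x=[1.5158] v=[-2.2828]
Step 17: x=[1.3243] v=[-1.9153]
Step 18: x=[1.1737] v=[-1.5061]
Step 19: x=[1.0673] v=[-1.0640]
Step 20: x=[1.0074] v=[-0.5987]
Step 21: x=[0.9954] v=[-0.1203]
Step 22: x=[1.0315] v=[0.3607]
First v>=0 after going negative at step 22, time=2.2000

Answer: 2.2000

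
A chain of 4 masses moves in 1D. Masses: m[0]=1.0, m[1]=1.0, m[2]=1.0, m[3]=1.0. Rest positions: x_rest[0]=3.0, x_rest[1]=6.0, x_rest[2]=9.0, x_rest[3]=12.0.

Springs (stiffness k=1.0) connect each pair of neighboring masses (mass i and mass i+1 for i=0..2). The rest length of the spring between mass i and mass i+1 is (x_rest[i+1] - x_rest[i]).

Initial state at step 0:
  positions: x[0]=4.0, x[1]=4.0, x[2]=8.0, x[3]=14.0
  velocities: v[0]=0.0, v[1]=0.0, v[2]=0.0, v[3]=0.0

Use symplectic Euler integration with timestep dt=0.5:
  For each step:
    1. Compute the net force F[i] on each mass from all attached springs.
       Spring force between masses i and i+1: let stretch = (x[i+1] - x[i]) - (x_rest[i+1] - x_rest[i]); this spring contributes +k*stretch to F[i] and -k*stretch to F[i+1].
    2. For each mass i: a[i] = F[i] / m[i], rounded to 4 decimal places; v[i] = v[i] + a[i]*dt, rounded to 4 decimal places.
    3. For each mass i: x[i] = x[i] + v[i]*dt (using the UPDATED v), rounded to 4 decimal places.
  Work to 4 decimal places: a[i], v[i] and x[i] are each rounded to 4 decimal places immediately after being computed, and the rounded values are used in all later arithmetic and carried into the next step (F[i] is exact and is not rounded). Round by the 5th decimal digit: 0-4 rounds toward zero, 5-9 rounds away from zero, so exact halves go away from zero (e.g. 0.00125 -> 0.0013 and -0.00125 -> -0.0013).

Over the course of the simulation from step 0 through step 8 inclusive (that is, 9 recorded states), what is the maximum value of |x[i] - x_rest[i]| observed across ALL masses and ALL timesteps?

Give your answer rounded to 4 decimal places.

Answer: 2.1624

Derivation:
Step 0: x=[4.0000 4.0000 8.0000 14.0000] v=[0.0000 0.0000 0.0000 0.0000]
Step 1: x=[3.2500 5.0000 8.5000 13.2500] v=[-1.5000 2.0000 1.0000 -1.5000]
Step 2: x=[2.1875 6.4375 9.3125 12.0625] v=[-2.1250 2.8750 1.6250 -2.3750]
Step 3: x=[1.4375 7.5313 10.0938 10.9375] v=[-1.5000 2.1875 1.5625 -2.2500]
Step 4: x=[1.4610 7.7423 10.4454 10.3516] v=[0.0469 0.4219 0.7031 -1.1719]
Step 5: x=[2.3048 7.0587 10.0977 10.5391] v=[1.6876 -1.3672 -0.6954 0.3750]
Step 6: x=[3.5871 5.9464 9.1006 11.3663] v=[2.5646 -2.2247 -1.9942 1.6543]
Step 7: x=[4.7093 5.0328 7.8814 12.3771] v=[2.2443 -1.8273 -2.4385 2.0215]
Step 8: x=[5.1624 4.7504 7.0739 13.0140] v=[0.9061 -0.5648 -1.6150 1.2737]
Max displacement = 2.1624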